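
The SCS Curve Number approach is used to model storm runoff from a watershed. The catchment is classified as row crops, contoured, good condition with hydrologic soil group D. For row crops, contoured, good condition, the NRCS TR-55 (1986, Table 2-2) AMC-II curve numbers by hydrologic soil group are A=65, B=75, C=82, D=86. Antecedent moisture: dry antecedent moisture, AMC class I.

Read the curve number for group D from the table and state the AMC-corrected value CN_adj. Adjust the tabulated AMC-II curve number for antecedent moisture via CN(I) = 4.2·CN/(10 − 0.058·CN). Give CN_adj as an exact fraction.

CN_adj = 12900/179 ≈ 72.067

NRCS table: row crops, contoured, good condition, soil group D → CN(II) = 86
Dry (AMC I): CN(I) = 4.2·86/(10 − 0.058·86) = (1806/5)/(1253/250) = 12900/179 ≈ 72.067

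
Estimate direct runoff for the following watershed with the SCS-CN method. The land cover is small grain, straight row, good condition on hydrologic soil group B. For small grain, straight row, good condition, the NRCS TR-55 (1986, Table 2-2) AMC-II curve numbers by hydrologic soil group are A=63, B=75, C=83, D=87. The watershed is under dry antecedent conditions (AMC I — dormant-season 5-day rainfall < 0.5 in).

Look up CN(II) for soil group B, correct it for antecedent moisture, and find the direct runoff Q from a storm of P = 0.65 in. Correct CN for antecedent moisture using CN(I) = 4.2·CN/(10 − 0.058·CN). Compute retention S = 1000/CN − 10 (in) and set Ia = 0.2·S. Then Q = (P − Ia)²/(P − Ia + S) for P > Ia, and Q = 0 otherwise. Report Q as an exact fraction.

NRCS table: small grain, straight row, good condition, soil group B → CN(II) = 75
CN(I) from CN(II)=75: (4.2·75)/(10 − 0.058·75) = 6300/113 ≈ 55.752
Retention S: 1000/CN − 10 with CN=55.752 → S = 500/63 ≈ 7.937 in
Initial abstraction Ia = S/5 = (500/63)/5 = 100/63 ≈ 1.587 in
P = 0.650 ≤ Ia = 1.587 in: entire storm abstracted, Q = 0.

Q = 0 in ≈ 0.000 in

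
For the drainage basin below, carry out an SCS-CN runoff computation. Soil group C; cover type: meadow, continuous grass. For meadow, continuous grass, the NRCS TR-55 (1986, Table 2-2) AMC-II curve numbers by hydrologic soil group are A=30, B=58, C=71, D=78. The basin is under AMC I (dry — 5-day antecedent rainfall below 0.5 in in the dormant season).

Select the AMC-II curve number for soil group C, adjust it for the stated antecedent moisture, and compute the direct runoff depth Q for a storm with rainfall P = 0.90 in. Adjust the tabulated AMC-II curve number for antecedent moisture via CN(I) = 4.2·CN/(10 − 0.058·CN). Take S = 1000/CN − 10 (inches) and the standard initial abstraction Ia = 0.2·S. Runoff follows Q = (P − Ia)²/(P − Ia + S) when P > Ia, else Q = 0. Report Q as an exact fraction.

NRCS table: meadow, continuous grass, soil group C → CN(II) = 71
CN(I) from CN(II)=71: (4.2·71)/(10 − 0.058·71) = 149100/2941 ≈ 50.697
Max retention: S = 1000/(149100/2941) − 10 = 14500/1491 in (≈ 9.725 in)
Ia = 0.2S: 0.2·9.725 = 1.945 in (exactly 2900/1491)
P = 0.900 ≤ Ia = 1.945 in: entire storm abstracted, Q = 0.

Q = 0 in ≈ 0.000 in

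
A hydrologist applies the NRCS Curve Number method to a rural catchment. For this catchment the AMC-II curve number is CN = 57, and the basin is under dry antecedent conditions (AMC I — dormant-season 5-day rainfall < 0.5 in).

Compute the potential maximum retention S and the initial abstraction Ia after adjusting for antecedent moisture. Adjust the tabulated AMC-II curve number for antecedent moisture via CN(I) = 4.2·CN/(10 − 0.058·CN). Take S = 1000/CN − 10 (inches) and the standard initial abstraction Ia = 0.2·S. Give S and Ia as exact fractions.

Dry (AMC I): CN(I) = 4.2·57/(10 − 0.058·57) = (1197/5)/(3347/500) = 119700/3347 ≈ 35.763
Retention S: 1000/CN − 10 with CN=35.763 → S = 21500/1197 ≈ 17.962 in
Ia = 0.2·(21500/1197) = 4300/1197 in ≈ 3.592 in

S = 21500/1197 in ≈ 17.962 in; Ia = 4300/1197 in ≈ 3.592 in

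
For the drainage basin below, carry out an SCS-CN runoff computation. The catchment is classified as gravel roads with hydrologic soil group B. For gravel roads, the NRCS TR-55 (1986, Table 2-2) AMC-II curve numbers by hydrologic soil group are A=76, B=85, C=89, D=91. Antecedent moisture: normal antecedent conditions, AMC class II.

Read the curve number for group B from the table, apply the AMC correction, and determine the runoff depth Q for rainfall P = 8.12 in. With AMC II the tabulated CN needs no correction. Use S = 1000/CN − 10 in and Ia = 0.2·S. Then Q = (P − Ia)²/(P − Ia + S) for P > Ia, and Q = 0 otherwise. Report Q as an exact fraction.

NRCS table: gravel roads, soil group B → CN(II) = 85
CN(II) = 85; AMC II needs no correction.
Max retention: S = 1000/85 − 10 = 30/17 in (≈ 1.765 in)
Ia = 0.2·(30/17) = 6/17 in ≈ 0.353 in
P − Ia = 8.120 − 0.353 = 3301/425 ≈ 7.767 in (> 0, runoff occurs)
Runoff Q = (P−Ia)²/(P−Ia+S) = (7.767)²/(7.767+1.765) = 10896601/1721675 ≈ 6.329 in

Q = 10896601/1721675 in ≈ 6.329 in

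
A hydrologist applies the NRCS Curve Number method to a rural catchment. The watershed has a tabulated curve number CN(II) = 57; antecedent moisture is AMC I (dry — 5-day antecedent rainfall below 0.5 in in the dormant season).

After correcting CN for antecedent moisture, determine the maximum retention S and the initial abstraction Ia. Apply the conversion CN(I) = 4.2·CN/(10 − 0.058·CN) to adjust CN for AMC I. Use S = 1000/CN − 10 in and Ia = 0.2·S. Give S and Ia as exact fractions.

S = 21500/1197 in ≈ 17.962 in; Ia = 4300/1197 in ≈ 3.592 in

Adjust CN=57 to AMC I: 4.2·57/(10 − 0.058·57) → (1197/5) ÷ (3347/500) = 119700/3347 ≈ 35.763
S = 1000/(119700/3347) − 10 = 21500/1197 in ≈ 17.962 in
Initial abstraction Ia = S/5 = (21500/1197)/5 = 4300/1197 ≈ 3.592 in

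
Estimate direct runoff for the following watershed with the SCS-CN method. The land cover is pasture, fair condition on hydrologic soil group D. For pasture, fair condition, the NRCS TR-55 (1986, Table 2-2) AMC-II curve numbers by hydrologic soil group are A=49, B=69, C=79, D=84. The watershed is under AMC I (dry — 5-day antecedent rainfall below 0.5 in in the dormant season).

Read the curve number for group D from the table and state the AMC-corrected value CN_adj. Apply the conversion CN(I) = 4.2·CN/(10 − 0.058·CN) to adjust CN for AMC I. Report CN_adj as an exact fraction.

NRCS table: pasture, fair condition, soil group D → CN(II) = 84
CN(I) from CN(II)=84: (4.2·84)/(10 − 0.058·84) = 44100/641 ≈ 68.799

CN_adj = 44100/641 ≈ 68.799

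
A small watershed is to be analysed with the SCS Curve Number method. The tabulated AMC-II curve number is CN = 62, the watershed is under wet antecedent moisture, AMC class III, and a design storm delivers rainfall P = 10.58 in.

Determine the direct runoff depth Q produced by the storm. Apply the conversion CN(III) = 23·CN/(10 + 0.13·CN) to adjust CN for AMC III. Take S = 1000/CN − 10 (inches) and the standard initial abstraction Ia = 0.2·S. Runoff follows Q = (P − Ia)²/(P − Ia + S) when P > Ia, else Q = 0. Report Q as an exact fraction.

Q = 128290763329/16155760050 in ≈ 7.941 in

Wet (AMC III): CN(III) = 23·62/(10 + 0.13·62) = 1426/(903/50) = 71300/903 ≈ 78.959
Max retention: S = 1000/(71300/903) − 10 = 1900/713 in (≈ 2.665 in)
Initial abstraction Ia = S/5 = (1900/713)/5 = 380/713 ≈ 0.533 in
Since P=10.580 > Ia=0.533: effective rainfall P−Ia = 358177/35650 in
Runoff Q = (P−Ia)²/(P−Ia+S) = (10.047)²/(10.047+2.665) = 128290763329/16155760050 ≈ 7.941 in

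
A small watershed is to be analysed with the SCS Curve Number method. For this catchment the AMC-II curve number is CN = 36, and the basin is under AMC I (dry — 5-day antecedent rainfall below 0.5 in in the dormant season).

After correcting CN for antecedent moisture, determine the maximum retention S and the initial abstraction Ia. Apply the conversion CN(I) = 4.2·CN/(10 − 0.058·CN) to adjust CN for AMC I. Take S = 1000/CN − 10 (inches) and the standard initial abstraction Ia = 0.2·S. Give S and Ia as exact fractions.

S = 8000/189 in ≈ 42.328 in; Ia = 1600/189 in ≈ 8.466 in

CN(I) from CN(II)=36: (4.2·36)/(10 − 0.058·36) = 18900/989 ≈ 19.110
Max retention: S = 1000/(18900/989) − 10 = 8000/189 in (≈ 42.328 in)
Ia = 0.2·(8000/189) = 1600/189 in ≈ 8.466 in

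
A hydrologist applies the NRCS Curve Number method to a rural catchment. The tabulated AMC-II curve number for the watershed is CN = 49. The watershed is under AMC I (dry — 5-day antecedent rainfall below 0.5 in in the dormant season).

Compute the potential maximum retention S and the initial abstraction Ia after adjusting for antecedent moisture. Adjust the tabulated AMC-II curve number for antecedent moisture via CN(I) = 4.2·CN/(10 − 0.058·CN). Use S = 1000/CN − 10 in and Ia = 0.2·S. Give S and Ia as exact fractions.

S = 8500/343 in ≈ 24.781 in; Ia = 1700/343 in ≈ 4.956 in

CN(I) from CN(II)=49: (4.2·49)/(10 − 0.058·49) = 34300/1193 ≈ 28.751
Max retention: S = 1000/(34300/1193) − 10 = 8500/343 in (≈ 24.781 in)
Initial abstraction Ia = S/5 = (8500/343)/5 = 1700/343 ≈ 4.956 in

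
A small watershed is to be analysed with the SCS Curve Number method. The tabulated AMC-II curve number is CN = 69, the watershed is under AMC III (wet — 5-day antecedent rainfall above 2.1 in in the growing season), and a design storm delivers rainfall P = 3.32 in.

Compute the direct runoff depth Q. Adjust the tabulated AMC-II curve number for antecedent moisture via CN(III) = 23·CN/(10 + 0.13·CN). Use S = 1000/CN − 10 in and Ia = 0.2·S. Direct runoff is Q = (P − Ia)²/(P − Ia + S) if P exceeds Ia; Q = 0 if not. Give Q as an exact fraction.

Wet (AMC III): CN(III) = 23·69/(10 + 0.13·69) = 1587/(1897/100) = 158700/1897 ≈ 83.658
S = 1000/(158700/1897) − 10 = 3100/1587 in ≈ 1.953 in
Initial abstraction Ia = S/5 = (3100/1587)/5 = 620/1587 ≈ 0.391 in
P − Ia = 3.320 − 0.391 = 116221/39675 ≈ 2.929 in (> 0, runoff occurs)
Runoff Q = (P−Ia)²/(P−Ia+S) = (2.929)²/(2.929+1.953) = 13507320841/7685880675 ≈ 1.757 in

Q = 13507320841/7685880675 in ≈ 1.757 in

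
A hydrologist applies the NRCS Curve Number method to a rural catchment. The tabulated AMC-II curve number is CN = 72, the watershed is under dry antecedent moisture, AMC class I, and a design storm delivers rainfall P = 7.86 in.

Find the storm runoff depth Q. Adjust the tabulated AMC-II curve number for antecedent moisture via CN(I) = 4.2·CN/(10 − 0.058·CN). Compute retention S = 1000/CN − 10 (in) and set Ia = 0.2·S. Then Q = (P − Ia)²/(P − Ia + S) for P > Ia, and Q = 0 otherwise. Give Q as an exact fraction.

Dry (AMC I): CN(I) = 4.2·72/(10 − 0.058·72) = (1512/5)/(728/125) = 675/13 ≈ 51.923
S = 1000/(675/13) − 10 = 250/27 in ≈ 9.259 in
Initial abstraction Ia = S/5 = (250/27)/5 = 50/27 ≈ 1.852 in
Since P=7.860 > Ia=1.852: effective rainfall P−Ia = 8111/1350 in
Q = (8111/1350)²/((8111/1350) + 250/27) = (65788321/1822500)/(20611/1350) = 65788321/27824850 in ≈ 2.364 in

Q = 65788321/27824850 in ≈ 2.364 in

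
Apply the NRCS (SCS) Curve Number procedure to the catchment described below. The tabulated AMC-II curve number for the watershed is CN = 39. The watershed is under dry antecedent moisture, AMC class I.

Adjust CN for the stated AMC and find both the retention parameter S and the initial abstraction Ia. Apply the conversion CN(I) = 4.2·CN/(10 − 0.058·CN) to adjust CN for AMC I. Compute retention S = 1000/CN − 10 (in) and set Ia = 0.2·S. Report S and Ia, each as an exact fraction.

Dry (AMC I): CN(I) = 4.2·39/(10 − 0.058·39) = (819/5)/(3869/500) = 81900/3869 ≈ 21.168
Retention S: 1000/CN − 10 with CN=21.168 → S = 30500/819 ≈ 37.241 in
Ia = 0.2·(30500/819) = 6100/819 in ≈ 7.448 in

S = 30500/819 in ≈ 37.241 in; Ia = 6100/819 in ≈ 7.448 in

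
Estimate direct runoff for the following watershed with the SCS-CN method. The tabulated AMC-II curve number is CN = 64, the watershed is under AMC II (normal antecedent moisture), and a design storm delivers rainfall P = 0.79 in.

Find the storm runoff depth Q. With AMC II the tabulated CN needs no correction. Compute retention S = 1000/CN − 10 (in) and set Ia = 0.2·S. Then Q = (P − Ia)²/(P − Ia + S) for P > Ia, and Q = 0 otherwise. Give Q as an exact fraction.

Q = 0 in ≈ 0.000 in

AMC II — tabulated CN = 64 applies directly.
Max retention: S = 1000/64 − 10 = 45/8 in (≈ 5.625 in)
Initial abstraction Ia = S/5 = (45/8)/5 = 9/8 ≈ 1.125 in
P = 0.790 ≤ Ia = 1.125 in: entire storm abstracted, Q = 0.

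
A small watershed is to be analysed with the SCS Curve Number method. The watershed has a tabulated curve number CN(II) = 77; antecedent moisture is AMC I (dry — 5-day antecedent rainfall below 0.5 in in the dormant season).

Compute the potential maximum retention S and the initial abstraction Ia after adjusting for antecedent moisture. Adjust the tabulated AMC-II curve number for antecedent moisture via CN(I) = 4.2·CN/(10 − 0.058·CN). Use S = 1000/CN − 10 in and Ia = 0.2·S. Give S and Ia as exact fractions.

S = 11500/1617 in ≈ 7.112 in; Ia = 2300/1617 in ≈ 1.422 in

CN(I) from CN(II)=77: (4.2·77)/(10 − 0.058·77) = 161700/2767 ≈ 58.439
Retention S: 1000/CN − 10 with CN=58.439 → S = 11500/1617 ≈ 7.112 in
Ia = 0.2·(11500/1617) = 2300/1617 in ≈ 1.422 in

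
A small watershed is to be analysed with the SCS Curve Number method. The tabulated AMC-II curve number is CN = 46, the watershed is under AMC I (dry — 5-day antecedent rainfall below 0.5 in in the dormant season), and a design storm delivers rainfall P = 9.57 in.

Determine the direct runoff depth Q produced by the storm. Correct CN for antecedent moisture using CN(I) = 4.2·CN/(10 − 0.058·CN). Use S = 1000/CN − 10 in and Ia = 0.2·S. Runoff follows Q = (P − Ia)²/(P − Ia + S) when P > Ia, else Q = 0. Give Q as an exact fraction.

Adjust CN=46 to AMC I: 4.2·46/(10 − 0.058·46) → (966/5) ÷ (1833/250) = 16100/611 ≈ 26.350
Retention S: 1000/CN − 10 with CN=26.350 → S = 4500/161 ≈ 27.950 in
Ia = 0.2S: 0.2·27.950 = 5.590 in (exactly 900/161)
Since P=9.570 > Ia=5.590: effective rainfall P−Ia = 64077/16100 in
Runoff Q = (P−Ia)²/(P−Ia+S) = (3.980)²/(3.980+27.950) = 1368620643/2758879900 ≈ 0.496 in

Q = 1368620643/2758879900 in ≈ 0.496 in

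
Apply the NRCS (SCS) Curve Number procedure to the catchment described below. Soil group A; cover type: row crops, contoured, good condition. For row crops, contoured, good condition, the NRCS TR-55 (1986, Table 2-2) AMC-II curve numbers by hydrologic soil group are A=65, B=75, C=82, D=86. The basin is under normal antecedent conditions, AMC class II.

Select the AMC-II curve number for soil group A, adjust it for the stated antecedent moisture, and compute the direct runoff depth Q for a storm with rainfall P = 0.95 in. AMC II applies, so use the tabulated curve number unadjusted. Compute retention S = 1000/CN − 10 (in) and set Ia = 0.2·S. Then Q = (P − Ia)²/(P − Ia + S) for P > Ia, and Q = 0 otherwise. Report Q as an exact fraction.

Q = 0 in ≈ 0.000 in

NRCS table: row crops, contoured, good condition, soil group A → CN(II) = 65
Average conditions: CN = 65 (no AMC adjustment).
Max retention: S = 1000/65 − 10 = 70/13 in (≈ 5.385 in)
Ia = 0.2S: 0.2·5.385 = 1.077 in (exactly 14/13)
P = 0.950 ≤ Ia = 1.077 in: entire storm abstracted, Q = 0.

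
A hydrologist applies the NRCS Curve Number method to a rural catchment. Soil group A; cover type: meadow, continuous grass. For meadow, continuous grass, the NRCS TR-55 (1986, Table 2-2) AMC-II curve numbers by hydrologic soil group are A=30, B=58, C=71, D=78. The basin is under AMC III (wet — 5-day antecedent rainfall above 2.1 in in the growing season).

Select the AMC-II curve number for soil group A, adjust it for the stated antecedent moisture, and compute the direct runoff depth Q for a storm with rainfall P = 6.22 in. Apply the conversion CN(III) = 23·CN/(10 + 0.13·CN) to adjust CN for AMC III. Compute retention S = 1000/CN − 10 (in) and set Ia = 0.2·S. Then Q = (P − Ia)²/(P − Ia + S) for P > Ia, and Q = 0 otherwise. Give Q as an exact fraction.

NRCS table: meadow, continuous grass, soil group A → CN(II) = 30
CN(III) from CN(II)=30: (23·30)/(10 + 0.13·30) = 6900/139 ≈ 49.640
Max retention: S = 1000/(6900/139) − 10 = 700/69 in (≈ 10.145 in)
Initial abstraction Ia = S/5 = (700/69)/5 = 140/69 ≈ 2.029 in
P − Ia = 6.220 − 2.029 = 14459/3450 ≈ 4.191 in (> 0, runoff occurs)
Q = (14459/3450)²/((14459/3450) + 700/69) = (209062681/11902500)/(49459/3450) = 209062681/170633550 in ≈ 1.225 in

Q = 209062681/170633550 in ≈ 1.225 in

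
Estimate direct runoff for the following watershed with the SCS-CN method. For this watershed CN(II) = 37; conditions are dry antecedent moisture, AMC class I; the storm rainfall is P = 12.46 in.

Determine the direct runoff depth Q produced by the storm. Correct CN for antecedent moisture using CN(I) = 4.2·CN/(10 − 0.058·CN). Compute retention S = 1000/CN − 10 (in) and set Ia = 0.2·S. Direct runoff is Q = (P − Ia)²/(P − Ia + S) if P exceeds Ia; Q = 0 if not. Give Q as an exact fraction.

Adjust CN=37 to AMC I: 4.2·37/(10 − 0.058·37) → (777/5) ÷ (3927/500) = 3700/187 ≈ 19.786
Retention S: 1000/CN − 10 with CN=19.786 → S = 1500/37 ≈ 40.541 in
Ia = 0.2·(1500/37) = 300/37 in ≈ 8.108 in
Excess rainfall: 12.460 − 8.108 = 4.352 in; P > Ia so Q > 0
Runoff Q = (P−Ia)²/(P−Ia+S) = (4.352)²/(4.352+40.541) = 64818601/153644350 ≈ 0.422 in

Q = 64818601/153644350 in ≈ 0.422 in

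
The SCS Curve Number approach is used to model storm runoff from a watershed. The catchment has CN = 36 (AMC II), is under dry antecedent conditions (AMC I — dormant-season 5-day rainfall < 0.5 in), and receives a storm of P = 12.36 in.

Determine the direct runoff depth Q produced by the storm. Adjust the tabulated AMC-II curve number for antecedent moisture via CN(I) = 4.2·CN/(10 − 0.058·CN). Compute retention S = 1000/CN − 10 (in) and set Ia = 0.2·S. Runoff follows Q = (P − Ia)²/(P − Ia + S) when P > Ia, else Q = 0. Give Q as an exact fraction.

Q = 338596801/1031944725 in ≈ 0.328 in

CN(I) from CN(II)=36: (4.2·36)/(10 − 0.058·36) = 18900/989 ≈ 19.110
Retention S: 1000/CN − 10 with CN=19.110 → S = 8000/189 ≈ 42.328 in
Ia = 0.2·(8000/189) = 1600/189 in ≈ 8.466 in
Since P=12.360 > Ia=8.466: effective rainfall P−Ia = 18401/4725 in
Q: (18401/4725)² ÷ (218401/4725) = 338596801/1031944725 in (≈ 0.328 in)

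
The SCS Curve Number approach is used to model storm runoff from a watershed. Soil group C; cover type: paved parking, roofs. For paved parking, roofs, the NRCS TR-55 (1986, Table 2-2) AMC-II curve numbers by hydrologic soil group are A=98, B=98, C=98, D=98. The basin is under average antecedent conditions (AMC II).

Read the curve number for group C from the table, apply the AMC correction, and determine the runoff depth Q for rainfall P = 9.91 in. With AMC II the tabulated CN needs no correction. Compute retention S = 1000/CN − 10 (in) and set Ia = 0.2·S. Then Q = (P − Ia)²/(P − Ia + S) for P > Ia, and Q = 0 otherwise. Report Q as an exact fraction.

Q = 2338592881/241859100 in ≈ 9.669 in

NRCS table: paved parking, roofs, soil group C → CN(II) = 98
CN(II) = 98; AMC II needs no correction.
Max retention: S = 1000/98 − 10 = 10/49 in (≈ 0.204 in)
Ia = 0.2S: 0.2·0.204 = 0.041 in (exactly 2/49)
P − Ia = 9.910 − 0.041 = 48359/4900 ≈ 9.869 in (> 0, runoff occurs)
Runoff Q = (P−Ia)²/(P−Ia+S) = (9.869)²/(9.869+0.204) = 2338592881/241859100 ≈ 9.669 in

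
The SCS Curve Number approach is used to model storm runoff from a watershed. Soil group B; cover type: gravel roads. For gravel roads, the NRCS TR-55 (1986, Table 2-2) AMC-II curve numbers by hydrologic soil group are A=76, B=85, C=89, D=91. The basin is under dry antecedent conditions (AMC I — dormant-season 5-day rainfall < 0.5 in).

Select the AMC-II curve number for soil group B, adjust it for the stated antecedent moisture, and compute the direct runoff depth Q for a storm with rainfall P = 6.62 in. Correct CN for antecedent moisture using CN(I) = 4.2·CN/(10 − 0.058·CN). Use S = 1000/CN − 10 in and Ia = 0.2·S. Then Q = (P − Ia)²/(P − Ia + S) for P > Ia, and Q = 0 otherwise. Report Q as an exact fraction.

Q = 1182603321/353364550 in ≈ 3.347 in

NRCS table: gravel roads, soil group B → CN(II) = 85
Adjust CN=85 to AMC I: 4.2·85/(10 − 0.058·85) → 357 ÷ (507/100) = 11900/169 ≈ 70.414
S = 1000/(11900/169) − 10 = 500/119 in ≈ 4.202 in
Initial abstraction Ia = S/5 = (500/119)/5 = 100/119 ≈ 0.840 in
Excess rainfall: 6.620 − 0.840 = 5.780 in; P > Ia so Q > 0
Q: (34389/5950)² ÷ (59389/5950) = 1182603321/353364550 in (≈ 3.347 in)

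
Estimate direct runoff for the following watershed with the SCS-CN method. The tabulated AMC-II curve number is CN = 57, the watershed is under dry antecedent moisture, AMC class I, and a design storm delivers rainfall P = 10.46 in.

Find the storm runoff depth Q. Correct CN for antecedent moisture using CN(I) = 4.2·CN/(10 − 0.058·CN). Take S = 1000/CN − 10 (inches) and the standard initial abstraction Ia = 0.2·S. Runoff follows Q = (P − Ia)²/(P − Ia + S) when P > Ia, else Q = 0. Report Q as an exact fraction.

CN(I) from CN(II)=57: (4.2·57)/(10 − 0.058·57) = 119700/3347 ≈ 35.763
Max retention: S = 1000/(119700/3347) − 10 = 21500/1197 in (≈ 17.962 in)
Ia = 0.2S: 0.2·17.962 = 3.592 in (exactly 4300/1197)
Since P=10.460 > Ia=3.592: effective rainfall P−Ia = 411031/59850 in
Q = (411031/59850)²/((411031/59850) + 21500/1197) = (168946482961/3582022500)/(1486031/59850) = 168946482961/88938955350 in ≈ 1.900 in

Q = 168946482961/88938955350 in ≈ 1.900 in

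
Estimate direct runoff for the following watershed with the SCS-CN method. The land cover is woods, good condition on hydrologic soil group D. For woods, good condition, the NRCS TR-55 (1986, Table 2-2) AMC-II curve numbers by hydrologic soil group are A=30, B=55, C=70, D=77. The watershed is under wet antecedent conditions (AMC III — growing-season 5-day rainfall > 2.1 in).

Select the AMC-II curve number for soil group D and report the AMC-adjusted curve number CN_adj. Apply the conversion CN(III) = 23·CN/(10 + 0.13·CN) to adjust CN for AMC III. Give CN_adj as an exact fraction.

CN_adj = 7700/87 ≈ 88.506

NRCS table: woods, good condition, soil group D → CN(II) = 77
Wet (AMC III): CN(III) = 23·77/(10 + 0.13·77) = 1771/(2001/100) = 7700/87 ≈ 88.506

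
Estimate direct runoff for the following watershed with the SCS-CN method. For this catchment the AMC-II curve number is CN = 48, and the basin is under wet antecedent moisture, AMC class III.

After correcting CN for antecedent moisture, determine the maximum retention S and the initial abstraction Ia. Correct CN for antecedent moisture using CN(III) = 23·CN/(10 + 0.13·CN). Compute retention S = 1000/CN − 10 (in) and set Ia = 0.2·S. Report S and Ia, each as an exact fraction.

CN(III) from CN(II)=48: (23·48)/(10 + 0.13·48) = 13800/203 ≈ 67.980
Max retention: S = 1000/(13800/203) − 10 = 325/69 in (≈ 4.710 in)
Initial abstraction Ia = S/5 = (325/69)/5 = 65/69 ≈ 0.942 in

S = 325/69 in ≈ 4.710 in; Ia = 65/69 in ≈ 0.942 in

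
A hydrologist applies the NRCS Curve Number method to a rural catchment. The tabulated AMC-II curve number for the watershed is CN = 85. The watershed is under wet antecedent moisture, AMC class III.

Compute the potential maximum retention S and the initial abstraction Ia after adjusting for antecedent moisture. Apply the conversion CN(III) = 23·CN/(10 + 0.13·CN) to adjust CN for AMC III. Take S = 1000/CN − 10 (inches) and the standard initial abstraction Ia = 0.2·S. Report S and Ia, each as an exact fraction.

Adjust CN=85 to AMC III: 23·85/(10 + 0.13·85) → 1955 ÷ (421/20) = 39100/421 ≈ 92.874
Max retention: S = 1000/(39100/421) − 10 = 300/391 in (≈ 0.767 in)
Initial abstraction Ia = S/5 = (300/391)/5 = 60/391 ≈ 0.153 in

S = 300/391 in ≈ 0.767 in; Ia = 60/391 in ≈ 0.153 in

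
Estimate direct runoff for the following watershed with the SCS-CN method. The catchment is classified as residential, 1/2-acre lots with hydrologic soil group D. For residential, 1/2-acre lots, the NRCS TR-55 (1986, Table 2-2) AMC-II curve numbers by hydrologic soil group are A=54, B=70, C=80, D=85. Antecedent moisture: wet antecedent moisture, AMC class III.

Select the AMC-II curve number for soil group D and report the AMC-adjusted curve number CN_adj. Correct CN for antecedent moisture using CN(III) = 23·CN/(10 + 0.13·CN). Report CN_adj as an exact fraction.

NRCS table: residential, 1/2-acre lots, soil group D → CN(II) = 85
Adjust CN=85 to AMC III: 23·85/(10 + 0.13·85) → 1955 ÷ (421/20) = 39100/421 ≈ 92.874

CN_adj = 39100/421 ≈ 92.874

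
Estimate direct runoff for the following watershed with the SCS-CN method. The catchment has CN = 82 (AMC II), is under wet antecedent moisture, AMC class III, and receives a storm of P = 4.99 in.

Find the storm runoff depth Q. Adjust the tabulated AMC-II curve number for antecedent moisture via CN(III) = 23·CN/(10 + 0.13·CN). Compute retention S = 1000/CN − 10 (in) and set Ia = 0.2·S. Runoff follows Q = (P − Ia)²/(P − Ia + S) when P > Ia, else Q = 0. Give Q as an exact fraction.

Q = 204807838249/51163125100 in ≈ 4.003 in

Adjust CN=82 to AMC III: 23·82/(10 + 0.13·82) → 1886 ÷ (1033/50) = 94300/1033 ≈ 91.288
Max retention: S = 1000/(94300/1033) − 10 = 900/943 in (≈ 0.954 in)
Ia = 0.2S: 0.2·0.954 = 0.191 in (exactly 180/943)
P − Ia = 4.990 − 0.191 = 452557/94300 ≈ 4.799 in (> 0, runoff occurs)
Runoff Q = (P−Ia)²/(P−Ia+S) = (4.799)²/(4.799+0.954) = 204807838249/51163125100 ≈ 4.003 in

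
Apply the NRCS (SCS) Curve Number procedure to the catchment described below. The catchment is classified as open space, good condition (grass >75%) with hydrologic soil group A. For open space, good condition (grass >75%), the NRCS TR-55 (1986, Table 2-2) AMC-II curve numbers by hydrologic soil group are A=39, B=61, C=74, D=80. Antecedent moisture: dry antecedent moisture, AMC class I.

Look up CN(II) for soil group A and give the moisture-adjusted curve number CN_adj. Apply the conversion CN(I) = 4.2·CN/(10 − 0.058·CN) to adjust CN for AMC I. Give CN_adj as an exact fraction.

CN_adj = 81900/3869 ≈ 21.168

NRCS table: open space, good condition (grass >75%), soil group A → CN(II) = 39
Adjust CN=39 to AMC I: 4.2·39/(10 − 0.058·39) → (819/5) ÷ (3869/500) = 81900/3869 ≈ 21.168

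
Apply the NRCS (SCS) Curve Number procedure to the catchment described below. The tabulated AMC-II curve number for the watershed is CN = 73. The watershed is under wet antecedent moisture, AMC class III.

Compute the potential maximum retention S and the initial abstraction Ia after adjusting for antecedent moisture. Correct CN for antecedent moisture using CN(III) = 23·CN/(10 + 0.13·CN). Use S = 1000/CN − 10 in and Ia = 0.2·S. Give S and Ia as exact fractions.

CN(III) from CN(II)=73: (23·73)/(10 + 0.13·73) = 167900/1949 ≈ 86.147
Retention S: 1000/CN − 10 with CN=86.147 → S = 2700/1679 ≈ 1.608 in
Initial abstraction Ia = S/5 = (2700/1679)/5 = 540/1679 ≈ 0.322 in

S = 2700/1679 in ≈ 1.608 in; Ia = 540/1679 in ≈ 0.322 in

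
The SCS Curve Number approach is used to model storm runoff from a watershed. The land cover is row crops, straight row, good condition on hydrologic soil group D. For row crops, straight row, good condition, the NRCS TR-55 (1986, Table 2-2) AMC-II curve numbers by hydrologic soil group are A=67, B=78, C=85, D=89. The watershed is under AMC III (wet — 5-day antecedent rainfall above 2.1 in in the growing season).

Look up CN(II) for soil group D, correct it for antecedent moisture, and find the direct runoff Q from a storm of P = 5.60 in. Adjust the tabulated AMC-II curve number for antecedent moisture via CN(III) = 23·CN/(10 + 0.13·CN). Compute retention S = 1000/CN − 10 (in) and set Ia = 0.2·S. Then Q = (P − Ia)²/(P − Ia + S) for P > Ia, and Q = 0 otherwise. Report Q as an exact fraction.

Q = 790059664/157915815 in ≈ 5.003 in

NRCS table: row crops, straight row, good condition, soil group D → CN(II) = 89
Wet (AMC III): CN(III) = 23·89/(10 + 0.13·89) = 2047/(2157/100) = 204700/2157 ≈ 94.900
Retention S: 1000/CN − 10 with CN=94.900 → S = 1100/2047 ≈ 0.537 in
Initial abstraction Ia = S/5 = (1100/2047)/5 = 220/2047 ≈ 0.107 in
P − Ia = 5.600 − 0.107 = 56216/10235 ≈ 5.493 in (> 0, runoff occurs)
Runoff Q = (P−Ia)²/(P−Ia+S) = (5.493)²/(5.493+0.537) = 790059664/157915815 ≈ 5.003 in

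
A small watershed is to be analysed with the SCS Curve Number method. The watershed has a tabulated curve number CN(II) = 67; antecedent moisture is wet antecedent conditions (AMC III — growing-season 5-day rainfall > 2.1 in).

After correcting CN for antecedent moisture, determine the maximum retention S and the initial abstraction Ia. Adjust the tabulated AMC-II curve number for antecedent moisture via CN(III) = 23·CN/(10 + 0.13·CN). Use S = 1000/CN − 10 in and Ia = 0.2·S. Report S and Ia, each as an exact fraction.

S = 3300/1541 in ≈ 2.141 in; Ia = 660/1541 in ≈ 0.428 in

CN(III) from CN(II)=67: (23·67)/(10 + 0.13·67) = 154100/1871 ≈ 82.362
Max retention: S = 1000/(154100/1871) − 10 = 3300/1541 in (≈ 2.141 in)
Initial abstraction Ia = S/5 = (3300/1541)/5 = 660/1541 ≈ 0.428 in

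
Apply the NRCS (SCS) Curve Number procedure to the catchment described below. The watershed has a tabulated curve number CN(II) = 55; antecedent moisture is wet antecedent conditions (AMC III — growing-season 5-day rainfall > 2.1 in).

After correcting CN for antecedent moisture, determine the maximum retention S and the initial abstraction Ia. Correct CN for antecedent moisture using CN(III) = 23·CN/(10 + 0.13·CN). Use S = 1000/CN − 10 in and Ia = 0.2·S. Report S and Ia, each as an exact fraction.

CN(III) from CN(II)=55: (23·55)/(10 + 0.13·55) = 25300/343 ≈ 73.761
S = 1000/(25300/343) − 10 = 900/253 in ≈ 3.557 in
Ia = 0.2·(900/253) = 180/253 in ≈ 0.711 in

S = 900/253 in ≈ 3.557 in; Ia = 180/253 in ≈ 0.711 in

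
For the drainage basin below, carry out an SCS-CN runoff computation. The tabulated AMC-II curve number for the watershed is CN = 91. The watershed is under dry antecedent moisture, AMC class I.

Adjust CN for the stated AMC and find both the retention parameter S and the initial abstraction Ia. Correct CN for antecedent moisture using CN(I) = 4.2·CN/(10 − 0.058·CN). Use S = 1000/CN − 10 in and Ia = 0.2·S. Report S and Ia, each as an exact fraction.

Adjust CN=91 to AMC I: 4.2·91/(10 − 0.058·91) → (1911/5) ÷ (2361/500) = 63700/787 ≈ 80.940
S = 1000/(63700/787) − 10 = 1500/637 in ≈ 2.355 in
Ia = 0.2S: 0.2·2.355 = 0.471 in (exactly 300/637)

S = 1500/637 in ≈ 2.355 in; Ia = 300/637 in ≈ 0.471 in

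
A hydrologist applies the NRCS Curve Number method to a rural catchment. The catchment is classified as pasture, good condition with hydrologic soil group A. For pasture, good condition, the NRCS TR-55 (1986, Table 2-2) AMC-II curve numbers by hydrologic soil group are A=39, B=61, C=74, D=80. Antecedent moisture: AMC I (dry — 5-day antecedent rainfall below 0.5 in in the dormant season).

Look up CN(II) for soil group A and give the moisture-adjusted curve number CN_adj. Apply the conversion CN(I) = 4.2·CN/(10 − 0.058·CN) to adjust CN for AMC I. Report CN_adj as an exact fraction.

NRCS table: pasture, good condition, soil group A → CN(II) = 39
Dry (AMC I): CN(I) = 4.2·39/(10 − 0.058·39) = (819/5)/(3869/500) = 81900/3869 ≈ 21.168

CN_adj = 81900/3869 ≈ 21.168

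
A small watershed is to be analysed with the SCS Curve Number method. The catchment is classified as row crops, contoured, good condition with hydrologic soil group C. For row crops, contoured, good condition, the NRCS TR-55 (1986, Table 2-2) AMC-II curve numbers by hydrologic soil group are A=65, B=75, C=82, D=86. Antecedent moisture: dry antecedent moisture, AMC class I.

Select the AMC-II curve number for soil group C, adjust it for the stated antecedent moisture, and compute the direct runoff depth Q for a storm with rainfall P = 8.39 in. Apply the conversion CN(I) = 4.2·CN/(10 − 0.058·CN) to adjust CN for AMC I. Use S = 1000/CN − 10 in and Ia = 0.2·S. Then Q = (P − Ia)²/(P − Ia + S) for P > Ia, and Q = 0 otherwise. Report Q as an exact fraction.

NRCS table: row crops, contoured, good condition, soil group C → CN(II) = 82
Adjust CN=82 to AMC I: 4.2·82/(10 − 0.058·82) → (1722/5) ÷ (1311/250) = 28700/437 ≈ 65.675
Max retention: S = 1000/(28700/437) − 10 = 1500/287 in (≈ 5.226 in)
Ia = 0.2S: 0.2·5.226 = 1.045 in (exactly 300/287)
Excess rainfall: 8.390 − 1.045 = 7.345 in; P > Ia so Q > 0
Q: (210793/28700)² ÷ (360793/28700) = 44433688849/10354759100 in (≈ 4.291 in)

Q = 44433688849/10354759100 in ≈ 4.291 in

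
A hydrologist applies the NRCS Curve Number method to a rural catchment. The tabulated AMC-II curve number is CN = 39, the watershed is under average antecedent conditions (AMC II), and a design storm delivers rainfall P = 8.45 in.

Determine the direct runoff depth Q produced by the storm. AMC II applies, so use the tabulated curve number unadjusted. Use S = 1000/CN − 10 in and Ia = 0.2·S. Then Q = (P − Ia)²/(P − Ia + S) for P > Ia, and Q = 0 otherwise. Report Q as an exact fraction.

Q = 17230801/12753780 in ≈ 1.351 in

Average conditions: CN = 39 (no AMC adjustment).
Max retention: S = 1000/39 − 10 = 610/39 in (≈ 15.641 in)
Initial abstraction Ia = S/5 = (610/39)/5 = 122/39 ≈ 3.128 in
Excess rainfall: 8.450 − 3.128 = 5.322 in; P > Ia so Q > 0
Q = (4151/780)²/((4151/780) + 610/39) = (17230801/608400)/(16351/780) = 17230801/12753780 in ≈ 1.351 in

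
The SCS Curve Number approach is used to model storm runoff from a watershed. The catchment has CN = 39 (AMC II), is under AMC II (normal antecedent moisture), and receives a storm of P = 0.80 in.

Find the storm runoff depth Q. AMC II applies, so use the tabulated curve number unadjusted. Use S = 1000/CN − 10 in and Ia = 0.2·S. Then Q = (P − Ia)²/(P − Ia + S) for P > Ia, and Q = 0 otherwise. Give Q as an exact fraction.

Average conditions: CN = 39 (no AMC adjustment).
Max retention: S = 1000/39 − 10 = 610/39 in (≈ 15.641 in)
Initial abstraction Ia = S/5 = (610/39)/5 = 122/39 ≈ 3.128 in
P = 0.800 ≤ Ia = 3.128 in: entire storm abstracted, Q = 0.

Q = 0 in ≈ 0.000 in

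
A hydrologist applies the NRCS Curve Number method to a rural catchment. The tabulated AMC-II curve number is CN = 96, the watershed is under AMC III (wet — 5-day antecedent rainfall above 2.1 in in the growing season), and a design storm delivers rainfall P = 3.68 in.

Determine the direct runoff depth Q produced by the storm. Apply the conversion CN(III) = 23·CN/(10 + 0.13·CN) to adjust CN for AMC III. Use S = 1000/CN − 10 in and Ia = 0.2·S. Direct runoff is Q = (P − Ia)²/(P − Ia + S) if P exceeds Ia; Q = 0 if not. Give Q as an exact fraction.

Adjust CN=96 to AMC III: 23·96/(10 + 0.13·96) → 2208 ÷ (562/25) = 27600/281 ≈ 98.221
Retention S: 1000/CN − 10 with CN=98.221 → S = 25/138 ≈ 0.181 in
Initial abstraction Ia = S/5 = (25/138)/5 = 5/138 ≈ 0.036 in
Excess rainfall: 3.680 − 0.036 = 3.644 in; P > Ia so Q > 0
Q: (12571/3450)² ÷ (6598/1725) = 158030041/45526200 in (≈ 3.471 in)

Q = 158030041/45526200 in ≈ 3.471 in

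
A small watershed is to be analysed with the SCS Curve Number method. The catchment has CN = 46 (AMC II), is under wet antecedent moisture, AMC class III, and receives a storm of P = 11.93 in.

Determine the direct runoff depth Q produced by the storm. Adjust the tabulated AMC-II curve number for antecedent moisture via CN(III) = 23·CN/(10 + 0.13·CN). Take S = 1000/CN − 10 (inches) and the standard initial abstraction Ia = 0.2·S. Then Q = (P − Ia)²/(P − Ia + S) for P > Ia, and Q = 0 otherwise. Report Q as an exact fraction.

Q = 333040947409/44811431300 in ≈ 7.432 in

Wet (AMC III): CN(III) = 23·46/(10 + 0.13·46) = 1058/(799/50) = 52900/799 ≈ 66.208
S = 1000/(52900/799) − 10 = 2700/529 in ≈ 5.104 in
Initial abstraction Ia = S/5 = (2700/529)/5 = 540/529 ≈ 1.021 in
Since P=11.930 > Ia=1.021: effective rainfall P−Ia = 577097/52900 in
Q = (577097/52900)²/((577097/52900) + 2700/529) = (333040947409/2798410000)/(847097/52900) = 333040947409/44811431300 in ≈ 7.432 in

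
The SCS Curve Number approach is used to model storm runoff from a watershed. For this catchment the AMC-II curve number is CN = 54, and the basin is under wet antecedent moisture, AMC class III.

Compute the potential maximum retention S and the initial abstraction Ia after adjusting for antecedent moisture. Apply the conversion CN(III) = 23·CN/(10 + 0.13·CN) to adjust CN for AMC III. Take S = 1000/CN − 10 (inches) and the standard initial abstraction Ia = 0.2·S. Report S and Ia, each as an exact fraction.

S = 100/27 in ≈ 3.704 in; Ia = 20/27 in ≈ 0.741 in

Wet (AMC III): CN(III) = 23·54/(10 + 0.13·54) = 1242/(851/50) = 2700/37 ≈ 72.973
S = 1000/(2700/37) − 10 = 100/27 in ≈ 3.704 in
Initial abstraction Ia = S/5 = (100/27)/5 = 20/27 ≈ 0.741 in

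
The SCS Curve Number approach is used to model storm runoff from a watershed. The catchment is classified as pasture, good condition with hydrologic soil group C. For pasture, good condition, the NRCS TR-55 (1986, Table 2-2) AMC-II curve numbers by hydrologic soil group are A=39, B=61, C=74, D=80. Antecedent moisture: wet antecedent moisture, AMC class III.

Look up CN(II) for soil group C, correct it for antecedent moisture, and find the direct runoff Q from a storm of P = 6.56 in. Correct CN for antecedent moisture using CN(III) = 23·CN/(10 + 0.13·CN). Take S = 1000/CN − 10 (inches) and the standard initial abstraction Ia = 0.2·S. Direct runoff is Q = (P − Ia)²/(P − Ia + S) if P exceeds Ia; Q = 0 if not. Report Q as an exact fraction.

Q = 4426507024/880593525 in ≈ 5.027 in

NRCS table: pasture, good condition, soil group C → CN(II) = 74
CN(III) from CN(II)=74: (23·74)/(10 + 0.13·74) = 85100/981 ≈ 86.748
S = 1000/(85100/981) − 10 = 1300/851 in ≈ 1.528 in
Initial abstraction Ia = S/5 = (1300/851)/5 = 260/851 ≈ 0.306 in
Excess rainfall: 6.560 − 0.306 = 6.254 in; P > Ia so Q > 0
Q = (133064/21275)²/((133064/21275) + 1300/851) = (17706028096/452625625)/(165564/21275) = 4426507024/880593525 in ≈ 5.027 in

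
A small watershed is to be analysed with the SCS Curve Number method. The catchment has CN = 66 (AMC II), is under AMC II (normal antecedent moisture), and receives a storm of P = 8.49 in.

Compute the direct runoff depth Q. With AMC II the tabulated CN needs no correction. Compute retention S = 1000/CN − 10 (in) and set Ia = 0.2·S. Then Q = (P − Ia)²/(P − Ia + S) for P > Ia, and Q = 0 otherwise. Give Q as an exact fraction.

AMC II — tabulated CN = 66 applies directly.
S = 1000/66 − 10 = 170/33 in ≈ 5.152 in
Ia = 0.2·(170/33) = 34/33 in ≈ 1.030 in
P − Ia = 8.490 − 1.030 = 24617/3300 ≈ 7.460 in (> 0, runoff occurs)
Q = (24617/3300)²/((24617/3300) + 170/33) = (605996689/10890000)/(41617/3300) = 605996689/137336100 in ≈ 4.413 in

Q = 605996689/137336100 in ≈ 4.413 in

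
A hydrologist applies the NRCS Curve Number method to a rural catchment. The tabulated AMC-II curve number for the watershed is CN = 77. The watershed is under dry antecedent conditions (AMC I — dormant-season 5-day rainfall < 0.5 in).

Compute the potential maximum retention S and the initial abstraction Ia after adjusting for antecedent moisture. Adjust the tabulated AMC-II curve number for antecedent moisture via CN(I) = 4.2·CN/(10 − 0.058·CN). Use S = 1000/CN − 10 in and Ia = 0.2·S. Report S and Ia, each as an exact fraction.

S = 11500/1617 in ≈ 7.112 in; Ia = 2300/1617 in ≈ 1.422 in

Dry (AMC I): CN(I) = 4.2·77/(10 − 0.058·77) = (1617/5)/(2767/500) = 161700/2767 ≈ 58.439
S = 1000/(161700/2767) − 10 = 11500/1617 in ≈ 7.112 in
Initial abstraction Ia = S/5 = (11500/1617)/5 = 2300/1617 ≈ 1.422 in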